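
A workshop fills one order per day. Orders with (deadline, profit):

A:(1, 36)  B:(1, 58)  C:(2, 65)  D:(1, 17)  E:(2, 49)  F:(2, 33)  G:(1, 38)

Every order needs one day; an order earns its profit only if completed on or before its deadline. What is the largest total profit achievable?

123

Sort by profit descending; place each in the latest free slot ≤ its deadline.
By profit: C(d2,65), B(d1,58), E(d2,49), G(d1,38), A(d1,36), F(d2,33), D(d1,17)
C→slot 2; B→slot 1; E skipped; G skipped; A skipped; F skipped; D skipped.
Profit = 58 + 65 = 123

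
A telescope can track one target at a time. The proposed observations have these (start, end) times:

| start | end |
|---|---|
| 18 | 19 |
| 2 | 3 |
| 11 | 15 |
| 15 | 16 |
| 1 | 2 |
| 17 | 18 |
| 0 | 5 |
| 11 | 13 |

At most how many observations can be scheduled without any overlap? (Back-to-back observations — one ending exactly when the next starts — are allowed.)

Order by finish time; keep every interval that doesn't clash with the previous kept one.
By end time: (1,2), (2,3), (0,5), (11,13), (11,15), (15,16), (17,18), (18,19).
Pick (1,2); next start ≥ 2 → (2,3); next start ≥ 3 → (11,13); next start ≥ 13 → (15,16); next start ≥ 16 → (17,18); next start ≥ 18 → (18,19).
Selected 6 observations.

6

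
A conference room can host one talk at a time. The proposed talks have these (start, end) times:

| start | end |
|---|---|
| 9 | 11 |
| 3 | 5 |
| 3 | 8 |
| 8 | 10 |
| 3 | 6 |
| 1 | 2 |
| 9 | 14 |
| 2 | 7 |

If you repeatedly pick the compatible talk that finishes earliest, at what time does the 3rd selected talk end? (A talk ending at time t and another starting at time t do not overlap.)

Order by finish time; keep every interval that doesn't clash with the previous kept one.
Sorted by end: (1,2)  (3,5)  (3,6)  (2,7)  (3,8)  (8,10)  (9,11)  (9,14)
take (1,2); take (3,5); take (8,10); skip (9,11); skip (9,14).
Selected: (1,2) (3,5) (8,10)

10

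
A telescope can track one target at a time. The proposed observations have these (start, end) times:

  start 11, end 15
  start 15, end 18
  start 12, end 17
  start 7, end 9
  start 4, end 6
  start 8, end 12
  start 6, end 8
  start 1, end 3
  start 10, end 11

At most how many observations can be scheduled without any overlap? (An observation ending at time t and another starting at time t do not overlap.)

Greedy by earliest finish: after sorting by end time, pick each interval compatible with the last pick.
By end time: (1,3), (4,6), (6,8), (7,9), (10,11), (8,12), (11,15), (12,17), (15,18).
Pick (1,3); next start ≥ 3 → (4,6); next start ≥ 6 → (6,8); next start ≥ 8 → (10,11); next start ≥ 11 → (11,15); next start ≥ 15 → (15,18).
Selected 6 observations.

6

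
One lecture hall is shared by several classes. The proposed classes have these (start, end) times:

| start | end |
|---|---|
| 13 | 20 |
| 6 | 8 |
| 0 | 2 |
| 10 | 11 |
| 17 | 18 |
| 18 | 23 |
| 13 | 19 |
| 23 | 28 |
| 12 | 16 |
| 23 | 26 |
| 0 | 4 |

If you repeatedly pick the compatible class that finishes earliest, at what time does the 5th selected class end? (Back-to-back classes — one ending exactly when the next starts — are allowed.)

Order by finish time; keep every interval that doesn't clash with the previous kept one.
By end time: (0,2), (0,4), (6,8), (10,11), (12,16), (17,18), (13,19), (13,20), (18,23), (23,26), (23,28).
Pick (0,2); next start ≥ 2 → (6,8); next start ≥ 8 → (10,11); next start ≥ 11 → (12,16); next start ≥ 16 → (17,18); next start ≥ 18 → (18,23); next start ≥ 23 → (23,26).
Selected: (0,2) (6,8) (10,11) (12,16) (17,18) (18,23) (23,26)

18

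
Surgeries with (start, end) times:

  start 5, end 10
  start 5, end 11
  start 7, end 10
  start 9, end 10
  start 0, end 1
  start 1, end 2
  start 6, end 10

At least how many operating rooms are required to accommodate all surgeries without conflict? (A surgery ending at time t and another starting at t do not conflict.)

starts: [0, 1, 5, 5, 6, 7, 9]
ends:   [1, 2, 10, 10, 10, 10, 11]
s0→1 e1→0 s1→1 e2→0 s5→1 s5→2 s6→3 s7→4 s9→5  — peak 5.

5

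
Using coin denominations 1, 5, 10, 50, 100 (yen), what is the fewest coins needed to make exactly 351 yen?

5

Use the largest denomination that fits, subtract, and repeat.
351 − 3×100→51 − 1×50→1 − 1×1→0
Total coins = 3 + 1 + 1 = 5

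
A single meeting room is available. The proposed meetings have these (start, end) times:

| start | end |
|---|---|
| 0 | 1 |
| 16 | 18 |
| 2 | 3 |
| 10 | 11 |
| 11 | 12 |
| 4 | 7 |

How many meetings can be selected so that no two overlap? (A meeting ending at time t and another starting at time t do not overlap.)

6

Sort by end time and greedily take each interval whose start is ≥ the last chosen end.
Sorted by end: (0,1)  (2,3)  (4,7)  (10,11)  (11,12)  (16,18)
take (0,1); take (2,3); take (4,7); take (10,11); take (11,12); take (16,18).
Selected 6 meetings.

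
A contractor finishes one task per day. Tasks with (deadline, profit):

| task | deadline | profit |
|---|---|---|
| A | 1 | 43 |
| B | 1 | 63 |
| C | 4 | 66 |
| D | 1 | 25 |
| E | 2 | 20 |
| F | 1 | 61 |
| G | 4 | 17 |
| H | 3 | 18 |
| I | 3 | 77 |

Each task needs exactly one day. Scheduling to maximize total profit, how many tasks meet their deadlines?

Take jobs in profit order; each goes to the latest open slot no later than its deadline.
By profit: I(d3,77), C(d4,66), B(d1,63), F(d1,61), A(d1,43), D(d1,25), E(d2,20), H(d3,18), G(d4,17)
I→slot 3; C→slot 4; B→slot 1; F skipped; A skipped; D skipped; E→slot 2; H skipped; G skipped.
4 of 9 scheduled.

4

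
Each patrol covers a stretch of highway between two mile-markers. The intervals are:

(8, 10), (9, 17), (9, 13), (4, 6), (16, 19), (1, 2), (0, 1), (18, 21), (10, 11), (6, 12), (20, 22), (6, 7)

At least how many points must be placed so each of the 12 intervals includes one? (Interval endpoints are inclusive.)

Sort by right endpoint; whenever an interval is uncovered, place a point at its right end.
Sorted: [0,1] [1,2] [4,6] [6,7] [8,10] [10,11] [6,12] [9,13] [9,17] [16,19] [18,21] [20,22]
{[0,1],[1,2]} hit by 1; {[4,6],[6,7]} hit by 6; {[8,10],[10,11],[6,12],[9,13],[9,17]} hit by 10; {[16,19],[18,21]} hit by 19; {[20,22]} hit by 22.
Points: 1, 6, 10, 19, 22 (5 total).

5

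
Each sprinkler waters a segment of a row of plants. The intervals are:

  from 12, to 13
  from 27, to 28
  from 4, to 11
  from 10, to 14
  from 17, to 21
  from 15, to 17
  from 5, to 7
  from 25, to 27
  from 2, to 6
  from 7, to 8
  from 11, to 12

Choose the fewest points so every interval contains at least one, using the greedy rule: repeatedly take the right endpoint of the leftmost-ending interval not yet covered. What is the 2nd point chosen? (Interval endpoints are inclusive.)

Sorted: [2,6] [5,7] [7,8] [4,11] [11,12] [12,13] [10,14] [15,17] [17,21] [25,27] [27,28]
{[2,6],[5,7]} hit by 6; {[7,8],[4,11]} hit by 8; {[11,12],[12,13],[10,14]} hit by 12; {[15,17],[17,21]} hit by 17; {[25,27],[27,28]} hit by 27.
Points: 6, 8, 12, 17, 27 (5 total).

8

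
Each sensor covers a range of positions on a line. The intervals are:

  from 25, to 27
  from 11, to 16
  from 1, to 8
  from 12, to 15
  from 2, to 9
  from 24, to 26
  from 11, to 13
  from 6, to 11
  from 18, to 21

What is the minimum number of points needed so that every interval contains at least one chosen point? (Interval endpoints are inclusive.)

Process intervals by earliest right end; each time one isn't hit yet, stab at its right endpoint.
Sorted: [1,8] [2,9] [6,11] [11,13] [12,15] [11,16] [18,21] [24,26] [25,27]
{[1,8],[2,9],[6,11]} hit by 8; {[11,13],[12,15],[11,16]} hit by 13; {[18,21]} hit by 21; {[24,26],[25,27]} hit by 26.
Points: 8, 13, 21, 26 (4 total).

4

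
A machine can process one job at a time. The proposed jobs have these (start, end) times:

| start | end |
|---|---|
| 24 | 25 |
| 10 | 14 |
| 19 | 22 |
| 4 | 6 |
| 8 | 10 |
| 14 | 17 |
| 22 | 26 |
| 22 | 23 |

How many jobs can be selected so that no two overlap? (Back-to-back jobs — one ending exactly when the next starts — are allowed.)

Sort by end time and greedily take each interval whose start is ≥ the last chosen end.
By end time: (4,6), (8,10), (10,14), (14,17), (19,22), (22,23), (24,25), (22,26).
Pick (4,6); next start ≥ 6 → (8,10); next start ≥ 10 → (10,14); next start ≥ 14 → (14,17); next start ≥ 17 → (19,22); next start ≥ 22 → (22,23); next start ≥ 23 → (24,25).
Selected 7 jobs.

7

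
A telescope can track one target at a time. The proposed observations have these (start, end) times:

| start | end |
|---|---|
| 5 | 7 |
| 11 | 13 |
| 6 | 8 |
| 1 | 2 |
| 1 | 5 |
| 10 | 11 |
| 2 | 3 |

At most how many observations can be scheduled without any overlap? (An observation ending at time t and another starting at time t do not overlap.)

5

Order by finish time; keep every interval that doesn't clash with the previous kept one.
Sorted by end: (1,2)  (2,3)  (1,5)  (5,7)  (6,8)  (10,11)  (11,13)
take (1,2); take (2,3); take (5,7); take (10,11); take (11,13).
Selected 5 observations.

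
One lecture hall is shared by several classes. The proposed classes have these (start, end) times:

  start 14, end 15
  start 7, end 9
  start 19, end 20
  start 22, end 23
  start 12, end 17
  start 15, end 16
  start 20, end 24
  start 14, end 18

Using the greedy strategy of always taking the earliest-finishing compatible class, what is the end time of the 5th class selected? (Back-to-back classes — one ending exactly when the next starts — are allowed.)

23

Order by finish time; keep every interval that doesn't clash with the previous kept one.
By end time: (7,9), (14,15), (15,16), (12,17), (14,18), (19,20), (22,23), (20,24).
Pick (7,9); next start ≥ 9 → (14,15); next start ≥ 15 → (15,16); next start ≥ 16 → (19,20); next start ≥ 20 → (22,23).
Selected: (7,9) (14,15) (15,16) (19,20) (22,23)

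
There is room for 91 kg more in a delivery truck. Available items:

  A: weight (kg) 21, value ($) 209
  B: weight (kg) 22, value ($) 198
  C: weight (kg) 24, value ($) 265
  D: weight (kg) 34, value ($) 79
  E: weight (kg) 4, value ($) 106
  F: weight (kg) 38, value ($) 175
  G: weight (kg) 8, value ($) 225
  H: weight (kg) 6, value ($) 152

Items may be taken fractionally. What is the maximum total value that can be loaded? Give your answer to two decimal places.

Sort by value per unit weight and fill in that order.
Ratios (sorted): G 28.12, E 26.50, H 25.33, C 11.04, A 9.95, B 9.00, F 4.61, D 2.32
take G (8 @ 225); take E (4 @ 106); take H (6 @ 152); take C (24 @ 265); take A (21 @ 209); take B (22 @ 198); take 6/38 of F → 27.63. Capacity used 91/91.
Total value = 1182.63

1182.63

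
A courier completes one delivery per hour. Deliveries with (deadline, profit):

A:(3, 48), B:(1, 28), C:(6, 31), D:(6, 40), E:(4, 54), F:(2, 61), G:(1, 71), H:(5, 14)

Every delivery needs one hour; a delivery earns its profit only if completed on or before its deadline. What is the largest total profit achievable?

305

Take jobs in profit order; each goes to the latest open slot no later than its deadline.
Profit order: G=71 F=61 E=54 A=48 D=40 C=31 B=28 H=14
Assign: G→slot 1, F→slot 2, E→slot 4, A→slot 3, D→slot 6, C→slot 5, B skipped, H skipped.
Slots: [1:G] [2:F] [3:A] [4:E] [5:C] [6:D]
Profit = 71 + 61 + 48 + 54 + 31 + 40 = 305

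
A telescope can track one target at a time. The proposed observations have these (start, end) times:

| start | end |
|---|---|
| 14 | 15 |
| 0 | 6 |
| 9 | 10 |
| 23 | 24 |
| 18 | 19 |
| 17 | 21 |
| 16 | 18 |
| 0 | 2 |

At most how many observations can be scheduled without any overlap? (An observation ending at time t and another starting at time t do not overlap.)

Sorted by end: (0,2)  (0,6)  (9,10)  (14,15)  (16,18)  (18,19)  (17,21)  (23,24)
take (0,2); take (9,10); take (14,15); take (16,18); take (18,19); take (23,24).
Selected 6 observations.

6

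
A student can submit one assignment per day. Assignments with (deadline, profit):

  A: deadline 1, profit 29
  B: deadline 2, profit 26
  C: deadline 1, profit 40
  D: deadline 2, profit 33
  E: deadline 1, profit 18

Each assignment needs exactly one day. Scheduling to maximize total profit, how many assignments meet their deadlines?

2

Take jobs in profit order; each goes to the latest open slot no later than its deadline.
Profit order: C=40 D=33 A=29 B=26 E=18
Assign: C→slot 1, D→slot 2, A skipped, B skipped, E skipped.
Slots: [1:C] [2:D]
2 of 5 scheduled.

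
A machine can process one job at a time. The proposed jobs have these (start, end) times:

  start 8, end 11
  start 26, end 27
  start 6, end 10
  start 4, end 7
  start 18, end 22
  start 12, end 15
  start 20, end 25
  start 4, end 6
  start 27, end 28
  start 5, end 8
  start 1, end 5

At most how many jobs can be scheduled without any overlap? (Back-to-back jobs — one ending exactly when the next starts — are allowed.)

7

Order by finish time; keep every interval that doesn't clash with the previous kept one.
By end time: (1,5), (4,6), (4,7), (5,8), (6,10), (8,11), (12,15), (18,22), (20,25), (26,27), (27,28).
Pick (1,5); next start ≥ 5 → (5,8); next start ≥ 8 → (8,11); next start ≥ 11 → (12,15); next start ≥ 15 → (18,22); next start ≥ 22 → (26,27); next start ≥ 27 → (27,28).
Selected 7 jobs.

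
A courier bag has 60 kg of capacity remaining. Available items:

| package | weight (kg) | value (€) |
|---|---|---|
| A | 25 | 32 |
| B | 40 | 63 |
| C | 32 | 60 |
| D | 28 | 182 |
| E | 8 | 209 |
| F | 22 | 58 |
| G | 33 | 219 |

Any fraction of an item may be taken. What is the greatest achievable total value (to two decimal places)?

Ratios (sorted): E 26.12, G 6.64, D 6.50, F 2.64, C 1.88, B 1.57, A 1.28
take E (8 @ 209); take G (33 @ 219); take 19/28 of D → 123.50. Capacity used 60/60.
Total value = 551.50

551.50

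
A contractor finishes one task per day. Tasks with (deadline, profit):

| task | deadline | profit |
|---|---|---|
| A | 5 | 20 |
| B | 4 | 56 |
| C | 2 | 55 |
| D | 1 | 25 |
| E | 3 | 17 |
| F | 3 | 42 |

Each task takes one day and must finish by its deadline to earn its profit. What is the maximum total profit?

198

Take jobs in profit order; each goes to the latest open slot no later than its deadline.
By profit: B(d4,56), C(d2,55), F(d3,42), D(d1,25), A(d5,20), E(d3,17)
B→slot 4; C→slot 2; F→slot 3; D→slot 1; A→slot 5; E skipped.
Profit = 25 + 55 + 42 + 56 + 20 = 198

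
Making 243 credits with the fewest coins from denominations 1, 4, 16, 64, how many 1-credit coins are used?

3

Use the largest denomination that fits, subtract, and repeat.
243 = 3×64 + 3×16 + 3×1
Count of 1: 3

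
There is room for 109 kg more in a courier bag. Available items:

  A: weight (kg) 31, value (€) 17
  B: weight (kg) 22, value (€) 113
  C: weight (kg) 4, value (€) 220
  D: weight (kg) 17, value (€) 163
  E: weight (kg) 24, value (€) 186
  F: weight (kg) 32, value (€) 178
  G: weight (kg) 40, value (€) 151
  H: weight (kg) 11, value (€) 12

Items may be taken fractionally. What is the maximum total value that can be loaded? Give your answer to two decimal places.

Ratios (sorted): C 55.00, D 9.59, E 7.75, F 5.56, B 5.14, G 3.77, H 1.09, A 0.55
take C (4 @ 220); take D (17 @ 163); take E (24 @ 186); take F (32 @ 178); take B (22 @ 113); take 10/40 of G → 37.75. Capacity used 109/109.
Total value = 897.75

897.75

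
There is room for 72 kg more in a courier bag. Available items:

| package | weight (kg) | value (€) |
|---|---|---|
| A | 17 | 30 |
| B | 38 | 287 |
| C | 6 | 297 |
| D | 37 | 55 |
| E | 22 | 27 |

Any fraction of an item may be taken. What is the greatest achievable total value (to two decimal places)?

Ratios (sorted): C 49.50, B 7.55, A 1.76, D 1.49, E 1.23
take C (6 @ 297); take B (38 @ 287); take A (17 @ 30); take 11/37 of D → 16.35. Capacity used 72/72.
Total value = 630.35

630.35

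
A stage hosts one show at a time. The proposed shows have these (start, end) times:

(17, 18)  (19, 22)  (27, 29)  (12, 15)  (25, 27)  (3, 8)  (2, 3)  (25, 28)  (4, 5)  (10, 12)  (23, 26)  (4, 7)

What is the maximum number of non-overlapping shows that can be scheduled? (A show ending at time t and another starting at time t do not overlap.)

Sorted by end: (2,3)  (4,5)  (4,7)  (3,8)  (10,12)  (12,15)  (17,18)  (19,22)  (23,26)  (25,27)  (25,28)  (27,29)
take (2,3); take (4,5); take (10,12); take (12,15); take (17,18); take (19,22); take (23,26); skip (25,27); take (27,29).
Selected 8 shows.

8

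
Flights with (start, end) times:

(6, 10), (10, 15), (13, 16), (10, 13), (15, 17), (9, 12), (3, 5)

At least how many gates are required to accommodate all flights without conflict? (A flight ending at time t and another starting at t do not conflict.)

3

Count concurrent intervals with a sweep; the peak is the room count.
Events (time:±→running): 3:+→1 5:-→0 6:+→1 9:+→2 10:-→1 10:+→2 10:+→3 … peak 3.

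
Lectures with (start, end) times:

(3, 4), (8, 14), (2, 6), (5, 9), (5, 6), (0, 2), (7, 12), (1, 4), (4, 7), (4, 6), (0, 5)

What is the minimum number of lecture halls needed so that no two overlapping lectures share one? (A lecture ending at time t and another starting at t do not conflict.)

5

starts: [0, 0, 1, 2, 3, 4, 4, 5, 5, 7, 8]
ends:   [2, 4, 4, 5, 6, 6, 6, 7, 9, 12, 14]
s0→1 s0→2 s1→3 e2→2 s2→3 s3→4 e4→3 e4→2 s4→3 s4→4 e5→3 s5→4 s5→5  — peak 5.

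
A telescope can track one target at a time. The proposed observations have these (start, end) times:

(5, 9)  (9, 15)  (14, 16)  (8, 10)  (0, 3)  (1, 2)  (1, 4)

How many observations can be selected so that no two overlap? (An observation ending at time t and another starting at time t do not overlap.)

3

By end time: (1,2), (0,3), (1,4), (5,9), (8,10), (9,15), (14,16).
Pick (1,2); next start ≥ 2 → (5,9); next start ≥ 9 → (9,15).
Selected 3 observations.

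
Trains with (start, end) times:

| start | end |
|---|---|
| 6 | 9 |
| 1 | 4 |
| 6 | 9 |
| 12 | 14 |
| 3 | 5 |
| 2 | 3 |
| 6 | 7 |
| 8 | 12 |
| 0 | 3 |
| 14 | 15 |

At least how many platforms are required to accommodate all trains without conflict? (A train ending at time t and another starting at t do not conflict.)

Events (time:±→running): 0:+→1 1:+→2 2:+→3 … peak 3.

3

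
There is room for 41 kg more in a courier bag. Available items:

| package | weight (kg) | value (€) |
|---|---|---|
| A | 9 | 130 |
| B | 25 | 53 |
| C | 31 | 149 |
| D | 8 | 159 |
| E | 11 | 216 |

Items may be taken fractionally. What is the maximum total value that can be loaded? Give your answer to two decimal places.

567.48

Order: D (159/8=19.88) > E (216/11=19.64) > A (130/9=14.44) > C (149/31=4.81) > B (53/25=2.12)
Fill: take D (8 @ 159) → take E (11 @ 216) → take A (9 @ 130) → take 13/31 of C → 62.48; 41/41 used.
Total value = 567.48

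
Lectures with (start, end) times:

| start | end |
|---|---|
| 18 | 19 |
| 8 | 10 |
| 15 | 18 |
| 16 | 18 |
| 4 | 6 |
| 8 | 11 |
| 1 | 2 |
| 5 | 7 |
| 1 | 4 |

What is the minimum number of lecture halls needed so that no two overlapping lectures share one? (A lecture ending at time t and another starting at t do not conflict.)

2

starts: [1, 1, 4, 5, 8, 8, 15, 16, 18]
ends:   [2, 4, 6, 7, 10, 11, 18, 18, 19]
s1→1 s1→2  — peak 2.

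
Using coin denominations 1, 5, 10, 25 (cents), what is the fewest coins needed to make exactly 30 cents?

2

30 = 1×25 + 1×5
Total coins = 1 + 1 = 2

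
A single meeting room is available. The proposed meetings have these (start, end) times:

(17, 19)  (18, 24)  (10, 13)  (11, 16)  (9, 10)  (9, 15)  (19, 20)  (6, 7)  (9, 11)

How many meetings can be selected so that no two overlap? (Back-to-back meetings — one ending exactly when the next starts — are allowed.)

5

Sorted by end: (6,7)  (9,10)  (9,11)  (10,13)  (9,15)  (11,16)  (17,19)  (19,20)  (18,24)
take (6,7); take (9,10); take (10,13); skip (9,15); take (17,19); take (19,20).
Selected 5 meetings.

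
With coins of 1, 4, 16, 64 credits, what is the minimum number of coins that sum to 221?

8

Greedy: take as many of the largest coin as possible, then repeat with the remainder.
221 = 3×64 + 1×16 + 3×4 + 1×1
Total coins = 3 + 1 + 3 + 1 = 8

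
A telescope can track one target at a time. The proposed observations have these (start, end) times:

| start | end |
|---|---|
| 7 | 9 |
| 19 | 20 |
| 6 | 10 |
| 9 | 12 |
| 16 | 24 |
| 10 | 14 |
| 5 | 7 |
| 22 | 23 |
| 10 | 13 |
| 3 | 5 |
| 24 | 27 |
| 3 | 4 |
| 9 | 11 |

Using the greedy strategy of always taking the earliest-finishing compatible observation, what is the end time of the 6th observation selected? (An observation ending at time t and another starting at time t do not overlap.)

Order by finish time; keep every interval that doesn't clash with the previous kept one.
Sorted by end: (3,4)  (3,5)  (5,7)  (7,9)  (6,10)  (9,11)  (9,12)  (10,13)  (10,14)  (19,20)  (22,23)  (16,24)  (24,27)
take (3,4); take (5,7); take (7,9); take (9,11); skip (10,14); take (19,20); take (22,23); take (24,27).
Selected: (3,4) (5,7) (7,9) (9,11) (19,20) (22,23) (24,27)

23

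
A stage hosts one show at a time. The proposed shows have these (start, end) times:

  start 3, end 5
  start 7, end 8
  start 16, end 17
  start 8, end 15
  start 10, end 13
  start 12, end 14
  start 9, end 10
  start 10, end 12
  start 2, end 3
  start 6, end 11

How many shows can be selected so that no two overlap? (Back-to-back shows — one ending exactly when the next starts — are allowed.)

Order by finish time; keep every interval that doesn't clash with the previous kept one.
Sorted by end: (2,3)  (3,5)  (7,8)  (9,10)  (6,11)  (10,12)  (10,13)  (12,14)  (8,15)  (16,17)
take (2,3); take (3,5); take (7,8); take (9,10); skip (6,11); take (10,12); take (12,14); take (16,17).
Selected 7 shows.

7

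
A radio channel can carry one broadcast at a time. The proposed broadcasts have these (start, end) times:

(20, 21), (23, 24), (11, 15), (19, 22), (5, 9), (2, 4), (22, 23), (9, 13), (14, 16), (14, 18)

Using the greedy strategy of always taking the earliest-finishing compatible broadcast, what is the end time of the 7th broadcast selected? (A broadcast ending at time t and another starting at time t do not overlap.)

24

Sort by end time and greedily take each interval whose start is ≥ the last chosen end.
By end time: (2,4), (5,9), (9,13), (11,15), (14,16), (14,18), (20,21), (19,22), (22,23), (23,24).
Pick (2,4); next start ≥ 4 → (5,9); next start ≥ 9 → (9,13); next start ≥ 13 → (14,16); next start ≥ 16 → (20,21); next start ≥ 21 → (22,23); next start ≥ 23 → (23,24).
Selected: (2,4) (5,9) (9,13) (14,16) (20,21) (22,23) (23,24)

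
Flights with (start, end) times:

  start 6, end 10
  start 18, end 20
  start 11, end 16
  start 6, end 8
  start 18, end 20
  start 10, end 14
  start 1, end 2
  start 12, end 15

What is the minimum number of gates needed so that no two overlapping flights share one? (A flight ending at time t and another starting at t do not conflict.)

3

Count concurrent intervals with a sweep; the peak is the room count.
Events (time:±→running): 1:+→1 2:-→0 6:+→1 6:+→2 8:-→1 10:-→0 10:+→1 11:+→2 12:+→3 … peak 3.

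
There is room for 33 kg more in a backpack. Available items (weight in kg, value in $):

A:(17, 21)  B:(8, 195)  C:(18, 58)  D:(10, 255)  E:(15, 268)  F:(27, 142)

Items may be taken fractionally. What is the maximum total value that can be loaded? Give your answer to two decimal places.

718.00

Order: D (255/10=25.50) > B (195/8=24.38) > E (268/15=17.87) > F (142/27=5.26) > C (58/18=3.22) > A (21/17=1.24)
Fill: take D (10 @ 255) → take B (8 @ 195) → take E (15 @ 268); 33/33 used.
Total value = 718.00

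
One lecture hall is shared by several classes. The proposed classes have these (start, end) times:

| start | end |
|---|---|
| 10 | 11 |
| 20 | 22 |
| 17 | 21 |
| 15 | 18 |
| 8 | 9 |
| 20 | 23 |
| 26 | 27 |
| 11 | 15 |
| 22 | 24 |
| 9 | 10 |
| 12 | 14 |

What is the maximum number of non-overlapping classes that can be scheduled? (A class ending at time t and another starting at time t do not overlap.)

Order by finish time; keep every interval that doesn't clash with the previous kept one.
By end time: (8,9), (9,10), (10,11), (12,14), (11,15), (15,18), (17,21), (20,22), (20,23), (22,24), (26,27).
Pick (8,9); next start ≥ 9 → (9,10); next start ≥ 10 → (10,11); next start ≥ 11 → (12,14); next start ≥ 14 → (15,18); next start ≥ 18 → (20,22); next start ≥ 22 → (22,24); next start ≥ 24 → (26,27).
Selected 8 classes.

8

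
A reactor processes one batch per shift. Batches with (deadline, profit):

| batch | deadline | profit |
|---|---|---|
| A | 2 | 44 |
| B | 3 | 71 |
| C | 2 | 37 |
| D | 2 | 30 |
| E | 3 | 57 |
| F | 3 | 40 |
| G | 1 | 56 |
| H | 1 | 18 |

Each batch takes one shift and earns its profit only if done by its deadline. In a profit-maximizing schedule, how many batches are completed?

By profit: B(d3,71), E(d3,57), G(d1,56), A(d2,44), F(d3,40), C(d2,37), D(d2,30), H(d1,18)
B→slot 3; E→slot 2; G→slot 1; A skipped; F skipped; C skipped; D skipped; H skipped.
3 of 8 scheduled.

3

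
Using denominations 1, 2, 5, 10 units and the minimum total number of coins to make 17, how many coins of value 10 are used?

1

17 − 1×10→7 − 1×5→2 − 1×2→0
Count of 10: 1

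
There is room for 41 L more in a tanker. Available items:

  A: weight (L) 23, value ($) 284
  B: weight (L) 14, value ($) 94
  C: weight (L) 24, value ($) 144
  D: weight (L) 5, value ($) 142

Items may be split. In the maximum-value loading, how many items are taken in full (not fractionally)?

2

Sort by value per unit weight and fill in that order.
Order: D (142/5=28.40) > A (284/23=12.35) > B (94/14=6.71) > C (144/24=6.00)
Fill: take D (5 @ 142) → take A (23 @ 284) → take 13/14 of B → 87.29; 41/41 used.
2 item(s) taken whole; one partial (take 13/14 of B).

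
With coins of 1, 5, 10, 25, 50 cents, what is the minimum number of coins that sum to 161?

5

161 = 3×50 + 1×10 + 1×1
Total coins = 3 + 1 + 1 = 5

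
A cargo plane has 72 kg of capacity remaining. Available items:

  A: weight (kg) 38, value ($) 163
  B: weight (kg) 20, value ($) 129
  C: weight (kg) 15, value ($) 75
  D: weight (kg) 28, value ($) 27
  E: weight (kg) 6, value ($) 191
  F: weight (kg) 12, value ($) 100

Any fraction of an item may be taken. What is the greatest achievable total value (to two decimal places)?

576.50

Order: E (191/6=31.83) > F (100/12=8.33) > B (129/20=6.45) > C (75/15=5.00) > A (163/38=4.29) > D (27/28=0.96)
Fill: take E (6 @ 191) → take F (12 @ 100) → take B (20 @ 129) → take C (15 @ 75) → take 19/38 of A → 81.50; 72/72 used.
Total value = 576.50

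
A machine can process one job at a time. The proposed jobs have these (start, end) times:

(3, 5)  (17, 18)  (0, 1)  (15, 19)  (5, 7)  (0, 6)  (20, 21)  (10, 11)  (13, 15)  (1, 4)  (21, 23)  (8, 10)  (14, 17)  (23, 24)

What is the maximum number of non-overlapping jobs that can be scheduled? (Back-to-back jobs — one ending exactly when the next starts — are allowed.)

Sorted by end: (0,1)  (1,4)  (3,5)  (0,6)  (5,7)  (8,10)  (10,11)  (13,15)  (14,17)  (17,18)  (15,19)  (20,21)  (21,23)  (23,24)
take (0,1); take (1,4); skip (0,6); take (5,7); take (8,10); take (10,11); take (13,15); skip (14,17); take (17,18); take (20,21); take (21,23); take (23,24).
Selected 10 jobs.

10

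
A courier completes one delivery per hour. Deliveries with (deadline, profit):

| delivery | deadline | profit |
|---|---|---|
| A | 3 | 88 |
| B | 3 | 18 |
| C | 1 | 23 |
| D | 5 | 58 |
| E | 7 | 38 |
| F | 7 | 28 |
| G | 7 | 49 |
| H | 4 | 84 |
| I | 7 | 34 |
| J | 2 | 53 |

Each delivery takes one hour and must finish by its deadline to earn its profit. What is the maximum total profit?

404

By profit: A(d3,88), H(d4,84), D(d5,58), J(d2,53), G(d7,49), E(d7,38), I(d7,34), F(d7,28), C(d1,23), B(d3,18)
A→slot 3; H→slot 4; D→slot 5; J→slot 2; G→slot 7; E→slot 6; I→slot 1; F skipped; C skipped; B skipped.
Profit = 34 + 53 + 88 + 84 + 58 + 38 + 49 = 404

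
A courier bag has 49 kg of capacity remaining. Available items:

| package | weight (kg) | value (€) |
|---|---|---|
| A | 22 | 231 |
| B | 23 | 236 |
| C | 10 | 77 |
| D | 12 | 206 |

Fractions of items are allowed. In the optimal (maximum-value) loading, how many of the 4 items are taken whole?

Sort by value per unit weight and fill in that order.
Order: D (206/12=17.17) > A (231/22=10.50) > B (236/23=10.26) > C (77/10=7.70)
Fill: take D (12 @ 206) → take A (22 @ 231) → take 15/23 of B → 153.91; 49/49 used.
2 item(s) taken whole; one partial (take 15/23 of B).

2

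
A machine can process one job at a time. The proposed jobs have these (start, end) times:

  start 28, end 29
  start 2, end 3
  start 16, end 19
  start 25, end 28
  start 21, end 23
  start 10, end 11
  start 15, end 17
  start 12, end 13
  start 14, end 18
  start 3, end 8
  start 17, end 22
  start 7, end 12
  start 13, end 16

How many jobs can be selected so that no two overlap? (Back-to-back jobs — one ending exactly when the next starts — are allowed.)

Sorted by end: (2,3)  (3,8)  (10,11)  (7,12)  (12,13)  (13,16)  (15,17)  (14,18)  (16,19)  (17,22)  (21,23)  (25,28)  (28,29)
take (2,3); take (3,8); take (10,11); take (12,13); take (13,16); take (16,19); take (21,23); take (25,28); take (28,29).
Selected 9 jobs.

9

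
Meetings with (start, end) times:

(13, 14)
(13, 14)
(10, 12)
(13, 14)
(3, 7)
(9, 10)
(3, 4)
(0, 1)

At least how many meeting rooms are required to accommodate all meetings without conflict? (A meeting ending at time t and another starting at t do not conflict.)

The answer is the maximum number of intervals overlapping at any instant.
starts: [0, 3, 3, 9, 10, 13, 13, 13]
ends:   [1, 4, 7, 10, 12, 14, 14, 14]
s0→1 e1→0 s3→1 s3→2 e4→1 e7→0 s9→1 e10→0 s10→1 e12→0 s13→1 s13→2 s13→3  — peak 3.

3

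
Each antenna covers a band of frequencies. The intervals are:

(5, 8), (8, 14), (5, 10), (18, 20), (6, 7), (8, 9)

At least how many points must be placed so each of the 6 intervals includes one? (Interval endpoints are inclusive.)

Sorted: [6,7] [5,8] [8,9] [5,10] [8,14] [18,20]
{[6,7],[5,8]} hit by 7; {[8,9],[5,10],[8,14]} hit by 9; {[18,20]} hit by 20.
Points: 7, 9, 20 (3 total).

3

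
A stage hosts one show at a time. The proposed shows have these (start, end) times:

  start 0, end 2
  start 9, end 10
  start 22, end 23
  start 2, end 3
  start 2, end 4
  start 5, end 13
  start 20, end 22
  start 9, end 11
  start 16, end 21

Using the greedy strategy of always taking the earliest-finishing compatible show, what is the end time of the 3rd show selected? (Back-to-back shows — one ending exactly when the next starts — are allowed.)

10

By end time: (0,2), (2,3), (2,4), (9,10), (9,11), (5,13), (16,21), (20,22), (22,23).
Pick (0,2); next start ≥ 2 → (2,3); next start ≥ 3 → (9,10); next start ≥ 10 → (16,21); next start ≥ 21 → (22,23).
Selected: (0,2) (2,3) (9,10) (16,21) (22,23)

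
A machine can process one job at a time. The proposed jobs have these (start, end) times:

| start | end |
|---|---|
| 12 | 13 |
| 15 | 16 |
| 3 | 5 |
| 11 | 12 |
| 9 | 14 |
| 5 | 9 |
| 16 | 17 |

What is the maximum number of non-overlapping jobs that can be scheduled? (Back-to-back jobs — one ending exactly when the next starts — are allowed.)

6

By end time: (3,5), (5,9), (11,12), (12,13), (9,14), (15,16), (16,17).
Pick (3,5); next start ≥ 5 → (5,9); next start ≥ 9 → (11,12); next start ≥ 12 → (12,13); next start ≥ 13 → (15,16); next start ≥ 16 → (16,17).
Selected 6 jobs.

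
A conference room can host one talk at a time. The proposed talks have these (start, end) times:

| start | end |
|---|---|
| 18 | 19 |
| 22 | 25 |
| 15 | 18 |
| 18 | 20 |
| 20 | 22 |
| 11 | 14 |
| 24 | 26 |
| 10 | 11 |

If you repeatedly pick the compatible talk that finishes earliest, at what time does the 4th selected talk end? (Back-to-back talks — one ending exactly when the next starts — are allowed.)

19

Order by finish time; keep every interval that doesn't clash with the previous kept one.
By end time: (10,11), (11,14), (15,18), (18,19), (18,20), (20,22), (22,25), (24,26).
Pick (10,11); next start ≥ 11 → (11,14); next start ≥ 14 → (15,18); next start ≥ 18 → (18,19); next start ≥ 19 → (20,22); next start ≥ 22 → (22,25).
Selected: (10,11) (11,14) (15,18) (18,19) (20,22) (22,25)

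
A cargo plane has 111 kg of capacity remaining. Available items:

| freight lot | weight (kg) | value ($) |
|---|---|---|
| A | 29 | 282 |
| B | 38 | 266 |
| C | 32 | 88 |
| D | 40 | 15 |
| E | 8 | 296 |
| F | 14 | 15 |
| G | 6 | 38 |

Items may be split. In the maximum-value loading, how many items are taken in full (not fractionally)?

4

Greedy by value/weight ratio, highest first.
Ratios (sorted): E 37.00, A 9.72, B 7.00, G 6.33, C 2.75, F 1.07, D 0.38
take E (8 @ 296); take A (29 @ 282); take B (38 @ 266); take G (6 @ 38); take 30/32 of C → 82.50. Capacity used 111/111.
4 item(s) taken whole; one partial (take 30/32 of C).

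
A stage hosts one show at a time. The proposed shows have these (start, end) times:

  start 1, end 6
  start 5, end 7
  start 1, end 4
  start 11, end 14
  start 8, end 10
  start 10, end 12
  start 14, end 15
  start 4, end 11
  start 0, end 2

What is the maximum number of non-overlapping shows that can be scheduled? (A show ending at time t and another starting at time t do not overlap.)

Sorted by end: (0,2)  (1,4)  (1,6)  (5,7)  (8,10)  (4,11)  (10,12)  (11,14)  (14,15)
take (0,2); skip (1,6); take (5,7); take (8,10); take (10,12); take (14,15).
Selected 5 shows.

5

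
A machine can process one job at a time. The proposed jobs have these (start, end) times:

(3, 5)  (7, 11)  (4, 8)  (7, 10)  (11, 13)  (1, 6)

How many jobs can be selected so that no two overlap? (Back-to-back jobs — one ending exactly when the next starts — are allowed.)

3

Sort by end time and greedily take each interval whose start is ≥ the last chosen end.
Sorted by end: (3,5)  (1,6)  (4,8)  (7,10)  (7,11)  (11,13)
take (3,5); take (7,10); take (11,13).
Selected 3 jobs.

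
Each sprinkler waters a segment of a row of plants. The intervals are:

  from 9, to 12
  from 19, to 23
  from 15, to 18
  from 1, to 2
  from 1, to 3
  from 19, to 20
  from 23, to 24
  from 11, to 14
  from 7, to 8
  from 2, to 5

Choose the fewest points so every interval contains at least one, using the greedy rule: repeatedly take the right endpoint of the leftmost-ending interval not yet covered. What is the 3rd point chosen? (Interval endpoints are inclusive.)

12

By right end: [1,2]  [1,3]  [2,5]  [7,8]  [9,12]  [11,14]  [15,18]  [19,20]  [19,23]  [23,24]
[1,2] uncovered → point at 2; [7,8] uncovered → point at 8; [9,12] uncovered → point at 12; [15,18] uncovered → point at 18; [19,20] uncovered → point at 20; [23,24] uncovered → point at 24.
Points: 2, 8, 12, 18, 20, 24 (6 total).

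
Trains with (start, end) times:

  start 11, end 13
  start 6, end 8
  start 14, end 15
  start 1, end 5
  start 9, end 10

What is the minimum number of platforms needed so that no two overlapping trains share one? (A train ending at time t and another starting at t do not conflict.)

Events (time:±→running): 1:+→1 … peak 1.

1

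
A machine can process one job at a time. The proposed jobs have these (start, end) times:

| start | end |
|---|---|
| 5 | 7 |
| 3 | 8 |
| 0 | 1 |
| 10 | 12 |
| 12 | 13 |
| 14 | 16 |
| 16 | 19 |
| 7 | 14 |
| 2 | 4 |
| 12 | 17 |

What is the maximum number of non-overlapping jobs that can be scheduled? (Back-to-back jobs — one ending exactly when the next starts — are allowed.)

7

Sort by end time and greedily take each interval whose start is ≥ the last chosen end.
By end time: (0,1), (2,4), (5,7), (3,8), (10,12), (12,13), (7,14), (14,16), (12,17), (16,19).
Pick (0,1); next start ≥ 1 → (2,4); next start ≥ 4 → (5,7); next start ≥ 7 → (10,12); next start ≥ 12 → (12,13); next start ≥ 13 → (14,16); next start ≥ 16 → (16,19).
Selected 7 jobs.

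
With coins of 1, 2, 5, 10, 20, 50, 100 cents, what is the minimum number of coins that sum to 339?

8

Greedy: take as many of the largest coin as possible, then repeat with the remainder.
339 = 3×100 + 1×20 + 1×10 + 1×5 + 2×2
Total coins = 3 + 1 + 1 + 1 + 2 = 8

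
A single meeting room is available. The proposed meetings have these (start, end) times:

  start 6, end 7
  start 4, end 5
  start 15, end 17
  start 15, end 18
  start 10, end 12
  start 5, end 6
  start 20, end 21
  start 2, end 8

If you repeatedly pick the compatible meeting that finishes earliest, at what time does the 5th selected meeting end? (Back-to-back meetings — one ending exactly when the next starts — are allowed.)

17

Greedy by earliest finish: after sorting by end time, pick each interval compatible with the last pick.
Sorted by end: (4,5)  (5,6)  (6,7)  (2,8)  (10,12)  (15,17)  (15,18)  (20,21)
take (4,5); take (5,6); take (6,7); take (10,12); take (15,17); take (20,21).
Selected: (4,5) (5,6) (6,7) (10,12) (15,17) (20,21)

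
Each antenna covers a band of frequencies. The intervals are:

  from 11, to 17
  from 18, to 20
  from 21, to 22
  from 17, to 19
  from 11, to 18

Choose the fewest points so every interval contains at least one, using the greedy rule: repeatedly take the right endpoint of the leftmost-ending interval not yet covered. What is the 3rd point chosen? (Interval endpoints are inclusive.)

22

Sort by right endpoint; whenever an interval is uncovered, place a point at its right end.
Sorted: [11,17] [11,18] [17,19] [18,20] [21,22]
{[11,17],[11,18],[17,19]} hit by 17; {[18,20]} hit by 20; {[21,22]} hit by 22.
Points: 17, 20, 22 (3 total).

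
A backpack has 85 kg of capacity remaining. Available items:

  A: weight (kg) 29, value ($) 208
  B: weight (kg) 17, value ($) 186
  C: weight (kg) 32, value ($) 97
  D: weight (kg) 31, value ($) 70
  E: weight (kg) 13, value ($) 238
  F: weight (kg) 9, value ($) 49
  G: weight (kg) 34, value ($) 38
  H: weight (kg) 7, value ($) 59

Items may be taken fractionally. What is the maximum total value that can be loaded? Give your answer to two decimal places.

770.31

Greedy by value/weight ratio, highest first.
Ratios (sorted): E 18.31, B 10.94, H 8.43, A 7.17, F 5.44, C 3.03, D 2.26, G 1.12
take E (13 @ 238); take B (17 @ 186); take H (7 @ 59); take A (29 @ 208); take F (9 @ 49); take 10/32 of C → 30.31. Capacity used 85/85.
Total value = 770.31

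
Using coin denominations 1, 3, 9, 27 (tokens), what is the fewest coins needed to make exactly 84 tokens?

4

84 − 3×27→3 − 1×3→0
Total coins = 3 + 1 = 4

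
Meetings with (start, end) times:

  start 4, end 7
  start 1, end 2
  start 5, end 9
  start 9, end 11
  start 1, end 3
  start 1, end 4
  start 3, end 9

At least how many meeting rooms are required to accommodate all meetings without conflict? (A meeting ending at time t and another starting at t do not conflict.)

3

The answer is the maximum number of intervals overlapping at any instant.
starts: [1, 1, 1, 3, 4, 5, 9]
ends:   [2, 3, 4, 7, 9, 9, 11]
s1→1 s1→2 s1→3  — peak 3.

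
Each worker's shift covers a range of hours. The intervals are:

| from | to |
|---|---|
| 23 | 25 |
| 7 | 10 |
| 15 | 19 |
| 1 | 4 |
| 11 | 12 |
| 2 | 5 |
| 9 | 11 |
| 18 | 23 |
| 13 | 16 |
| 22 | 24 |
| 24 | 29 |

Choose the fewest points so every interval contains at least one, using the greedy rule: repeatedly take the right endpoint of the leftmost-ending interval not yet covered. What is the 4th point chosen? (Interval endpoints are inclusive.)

16

Process intervals by earliest right end; each time one isn't hit yet, stab at its right endpoint.
By right end: [1,4]  [2,5]  [7,10]  [9,11]  [11,12]  [13,16]  [15,19]  [18,23]  [22,24]  [23,25]  [24,29]
[1,4] uncovered → point at 4; [7,10] uncovered → point at 10; [11,12] uncovered → point at 12; [13,16] uncovered → point at 16; [18,23] uncovered → point at 23; [24,29] uncovered → point at 29.
Points: 4, 10, 12, 16, 23, 29 (6 total).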